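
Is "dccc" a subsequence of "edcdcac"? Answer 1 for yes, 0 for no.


Check if "dccc" is a subsequence of "edcdcac"
Greedy scan:
  Position 0 ('e'): no match needed
  Position 1 ('d'): matches sub[0] = 'd'
  Position 2 ('c'): matches sub[1] = 'c'
  Position 3 ('d'): no match needed
  Position 4 ('c'): matches sub[2] = 'c'
  Position 5 ('a'): no match needed
  Position 6 ('c'): matches sub[3] = 'c'
All 4 characters matched => is a subsequence

1


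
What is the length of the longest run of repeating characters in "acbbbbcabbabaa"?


Input: "acbbbbcabbabaa"
Scanning for longest run:
  Position 1 ('c'): new char, reset run to 1
  Position 2 ('b'): new char, reset run to 1
  Position 3 ('b'): continues run of 'b', length=2
  Position 4 ('b'): continues run of 'b', length=3
  Position 5 ('b'): continues run of 'b', length=4
  Position 6 ('c'): new char, reset run to 1
  Position 7 ('a'): new char, reset run to 1
  Position 8 ('b'): new char, reset run to 1
  Position 9 ('b'): continues run of 'b', length=2
  Position 10 ('a'): new char, reset run to 1
  Position 11 ('b'): new char, reset run to 1
  Position 12 ('a'): new char, reset run to 1
  Position 13 ('a'): continues run of 'a', length=2
Longest run: 'b' with length 4

4


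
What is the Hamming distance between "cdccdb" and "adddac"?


Comparing "cdccdb" and "adddac" position by position:
  Position 0: 'c' vs 'a' => differ
  Position 1: 'd' vs 'd' => same
  Position 2: 'c' vs 'd' => differ
  Position 3: 'c' vs 'd' => differ
  Position 4: 'd' vs 'a' => differ
  Position 5: 'b' vs 'c' => differ
Total differences (Hamming distance): 5

5


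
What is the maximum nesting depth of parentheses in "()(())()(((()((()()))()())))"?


Input: "()(())()(((()((()()))()())))"
Tracking depth:
  Position 0 '(': depth becomes 1
  Position 1 ')': depth becomes 0
  Position 2 '(': depth becomes 1
  Position 3 '(': depth becomes 2
  Position 4 ')': depth becomes 1
  Position 5 ')': depth becomes 0
  Position 6 '(': depth becomes 1
  Position 7 ')': depth becomes 0
  Position 8 '(': depth becomes 1
  Position 9 '(': depth becomes 2
  Position 10 '(': depth becomes 3
  Position 11 '(': depth becomes 4
  Position 12 ')': depth becomes 3
  Position 13 '(': depth becomes 4
  Position 14 '(': depth becomes 5
  Position 15 '(': depth becomes 6
  Position 16 ')': depth becomes 5
  Position 17 '(': depth becomes 6
  Position 18 ')': depth becomes 5
  Position 19 ')': depth becomes 4
  Position 20 ')': depth becomes 3
  Position 21 '(': depth becomes 4
  Position 22 ')': depth becomes 3
  Position 23 '(': depth becomes 4
  Position 24 ')': depth becomes 3
  Position 25 ')': depth becomes 2
  Position 26 ')': depth becomes 1
  Position 27 ')': depth becomes 0
Maximum depth reached: 6

6


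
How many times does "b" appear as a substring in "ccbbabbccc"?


Searching for "b" in "ccbbabbccc"
Scanning each position:
  Position 0: "c" => no
  Position 1: "c" => no
  Position 2: "b" => MATCH
  Position 3: "b" => MATCH
  Position 4: "a" => no
  Position 5: "b" => MATCH
  Position 6: "b" => MATCH
  Position 7: "c" => no
  Position 8: "c" => no
  Position 9: "c" => no
Total occurrences: 4

4


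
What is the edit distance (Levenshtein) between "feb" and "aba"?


Computing edit distance: "feb" -> "aba"
DP table:
           a    b    a
      0    1    2    3
  f   1    1    2    3
  e   2    2    2    3
  b   3    3    2    3
Edit distance = dp[3][3] = 3

3


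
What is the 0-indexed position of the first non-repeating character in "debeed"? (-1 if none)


Input: debeed
Character frequencies:
  'b': 1
  'd': 2
  'e': 3
Scanning left to right for freq == 1:
  Position 0 ('d'): freq=2, skip
  Position 1 ('e'): freq=3, skip
  Position 2 ('b'): unique! => answer = 2

2


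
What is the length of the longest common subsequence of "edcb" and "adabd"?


LCS of "edcb" and "adabd"
DP table:
           a    d    a    b    d
      0    0    0    0    0    0
  e   0    0    0    0    0    0
  d   0    0    1    1    1    1
  c   0    0    1    1    1    1
  b   0    0    1    1    2    2
LCS length = dp[4][5] = 2

2


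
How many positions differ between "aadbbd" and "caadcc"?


Comparing "aadbbd" and "caadcc" position by position:
  Position 0: 'a' vs 'c' => DIFFER
  Position 1: 'a' vs 'a' => same
  Position 2: 'd' vs 'a' => DIFFER
  Position 3: 'b' vs 'd' => DIFFER
  Position 4: 'b' vs 'c' => DIFFER
  Position 5: 'd' vs 'c' => DIFFER
Positions that differ: 5

5


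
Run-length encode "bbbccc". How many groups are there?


Input: bbbccc
Scanning for consecutive runs:
  Group 1: 'b' x 3 (positions 0-2)
  Group 2: 'c' x 3 (positions 3-5)
Total groups: 2

2


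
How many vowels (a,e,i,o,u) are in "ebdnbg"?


Input: ebdnbg
Checking each character:
  'e' at position 0: vowel (running total: 1)
  'b' at position 1: consonant
  'd' at position 2: consonant
  'n' at position 3: consonant
  'b' at position 4: consonant
  'g' at position 5: consonant
Total vowels: 1

1


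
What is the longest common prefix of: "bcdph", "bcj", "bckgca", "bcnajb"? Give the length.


Words: bcdph, bcj, bckgca, bcnajb
  Position 0: all 'b' => match
  Position 1: all 'c' => match
  Position 2: ('d', 'j', 'k', 'n') => mismatch, stop
LCP = "bc" (length 2)

2


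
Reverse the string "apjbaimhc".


Input: apjbaimhc
Reading characters right to left:
  Position 8: 'c'
  Position 7: 'h'
  Position 6: 'm'
  Position 5: 'i'
  Position 4: 'a'
  Position 3: 'b'
  Position 2: 'j'
  Position 1: 'p'
  Position 0: 'a'
Reversed: chmiabjpa

chmiabjpa


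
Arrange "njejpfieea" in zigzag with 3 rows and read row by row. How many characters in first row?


Zigzag "njejpfieea" into 3 rows:
Placing characters:
  'n' => row 0
  'j' => row 1
  'e' => row 2
  'j' => row 1
  'p' => row 0
  'f' => row 1
  'i' => row 2
  'e' => row 1
  'e' => row 0
  'a' => row 1
Rows:
  Row 0: "npe"
  Row 1: "jjfea"
  Row 2: "ei"
First row length: 3

3


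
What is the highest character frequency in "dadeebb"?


Input: dadeebb
Character counts:
  'a': 1
  'b': 2
  'd': 2
  'e': 2
Maximum frequency: 2

2


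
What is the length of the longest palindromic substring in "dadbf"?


Input: "dadbf"
Checking substrings for palindromes:
  [0:3] "dad" (len 3) => palindrome
Longest palindromic substring: "dad" with length 3

3


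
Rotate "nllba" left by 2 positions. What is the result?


Input: "nllba", rotate left by 2
First 2 characters: "nl"
Remaining characters: "lba"
Concatenate remaining + first: "lba" + "nl" = "lbanl"

lbanl


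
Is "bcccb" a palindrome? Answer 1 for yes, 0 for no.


Input: bcccb
Reversed: bcccb
  Compare pos 0 ('b') with pos 4 ('b'): match
  Compare pos 1 ('c') with pos 3 ('c'): match
Result: palindrome

1


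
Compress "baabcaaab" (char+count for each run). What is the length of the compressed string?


Input: baabcaaab
Runs:
  'b' x 1 => "b1"
  'a' x 2 => "a2"
  'b' x 1 => "b1"
  'c' x 1 => "c1"
  'a' x 3 => "a3"
  'b' x 1 => "b1"
Compressed: "b1a2b1c1a3b1"
Compressed length: 12

12


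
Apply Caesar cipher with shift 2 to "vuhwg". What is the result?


Caesar cipher: shift "vuhwg" by 2
  'v' (pos 21) + 2 = pos 23 = 'x'
  'u' (pos 20) + 2 = pos 22 = 'w'
  'h' (pos 7) + 2 = pos 9 = 'j'
  'w' (pos 22) + 2 = pos 24 = 'y'
  'g' (pos 6) + 2 = pos 8 = 'i'
Result: xwjyi

xwjyi


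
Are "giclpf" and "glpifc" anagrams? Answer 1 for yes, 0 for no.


Strings: "giclpf", "glpifc"
Sorted first:  cfgilp
Sorted second: cfgilp
Sorted forms match => anagrams

1


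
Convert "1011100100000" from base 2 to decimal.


Input: "1011100100000" in base 2
Positional expansion:
  Digit '1' (value 1) x 2^12 = 4096
  Digit '0' (value 0) x 2^11 = 0
  Digit '1' (value 1) x 2^10 = 1024
  Digit '1' (value 1) x 2^9 = 512
  Digit '1' (value 1) x 2^8 = 256
  Digit '0' (value 0) x 2^7 = 0
  Digit '0' (value 0) x 2^6 = 0
  Digit '1' (value 1) x 2^5 = 32
  Digit '0' (value 0) x 2^4 = 0
  Digit '0' (value 0) x 2^3 = 0
  Digit '0' (value 0) x 2^2 = 0
  Digit '0' (value 0) x 2^1 = 0
  Digit '0' (value 0) x 2^0 = 0
Sum = 5920

5920


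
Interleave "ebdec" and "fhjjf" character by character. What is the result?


Interleaving "ebdec" and "fhjjf":
  Position 0: 'e' from first, 'f' from second => "ef"
  Position 1: 'b' from first, 'h' from second => "bh"
  Position 2: 'd' from first, 'j' from second => "dj"
  Position 3: 'e' from first, 'j' from second => "ej"
  Position 4: 'c' from first, 'f' from second => "cf"
Result: efbhdjejcf

efbhdjejcf


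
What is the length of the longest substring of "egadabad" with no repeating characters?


Input: "egadabad"
Sliding window (track last position of each char):
  Position 0 ('e'): window [0,0] length 1 -- new best
  Position 1 ('g'): window [0,1] length 2 -- new best
  Position 2 ('a'): window [0,2] length 3 -- new best
  Position 3 ('d'): window [0,3] length 4 -- new best
  Position 4 ('a'): repeat (last at 2), move window start to 3
  Position 4 ('a'): window [3,4] length 2
  Position 5 ('b'): window [3,5] length 3
  Position 6 ('a'): repeat (last at 4), move window start to 5
  Position 6 ('a'): window [5,6] length 2
  Position 7 ('d'): window [5,7] length 3
Longest substring with no repeats: "egad" with length 4

4


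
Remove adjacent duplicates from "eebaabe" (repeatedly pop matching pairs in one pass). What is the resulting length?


Input: eebaabe
Stack-based adjacent duplicate removal:
  Read 'e': push. Stack: e
  Read 'e': matches stack top 'e' => pop. Stack: (empty)
  Read 'b': push. Stack: b
  Read 'a': push. Stack: ba
  Read 'a': matches stack top 'a' => pop. Stack: b
  Read 'b': matches stack top 'b' => pop. Stack: (empty)
  Read 'e': push. Stack: e
Final stack: "e" (length 1)

1


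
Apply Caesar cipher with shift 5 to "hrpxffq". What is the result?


Caesar cipher: shift "hrpxffq" by 5
  'h' (pos 7) + 5 = pos 12 = 'm'
  'r' (pos 17) + 5 = pos 22 = 'w'
  'p' (pos 15) + 5 = pos 20 = 'u'
  'x' (pos 23) + 5 = pos 2 = 'c'
  'f' (pos 5) + 5 = pos 10 = 'k'
  'f' (pos 5) + 5 = pos 10 = 'k'
  'q' (pos 16) + 5 = pos 21 = 'v'
Result: mwuckkv

mwuckkv


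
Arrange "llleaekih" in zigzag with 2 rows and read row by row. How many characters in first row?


Zigzag "llleaekih" into 2 rows:
Placing characters:
  'l' => row 0
  'l' => row 1
  'l' => row 0
  'e' => row 1
  'a' => row 0
  'e' => row 1
  'k' => row 0
  'i' => row 1
  'h' => row 0
Rows:
  Row 0: "llakh"
  Row 1: "leei"
First row length: 5

5


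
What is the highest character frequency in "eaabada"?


Input: eaabada
Character counts:
  'a': 4
  'b': 1
  'd': 1
  'e': 1
Maximum frequency: 4

4


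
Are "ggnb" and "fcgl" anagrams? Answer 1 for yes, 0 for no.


Strings: "ggnb", "fcgl"
Sorted first:  bggn
Sorted second: cfgl
Differ at position 0: 'b' vs 'c' => not anagrams

0


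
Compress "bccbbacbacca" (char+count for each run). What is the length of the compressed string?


Input: bccbbacbacca
Runs:
  'b' x 1 => "b1"
  'c' x 2 => "c2"
  'b' x 2 => "b2"
  'a' x 1 => "a1"
  'c' x 1 => "c1"
  'b' x 1 => "b1"
  'a' x 1 => "a1"
  'c' x 2 => "c2"
  'a' x 1 => "a1"
Compressed: "b1c2b2a1c1b1a1c2a1"
Compressed length: 18

18


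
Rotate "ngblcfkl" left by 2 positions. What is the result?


Input: "ngblcfkl", rotate left by 2
First 2 characters: "ng"
Remaining characters: "blcfkl"
Concatenate remaining + first: "blcfkl" + "ng" = "blcfklng"

blcfklng


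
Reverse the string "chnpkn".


Input: chnpkn
Reading characters right to left:
  Position 5: 'n'
  Position 4: 'k'
  Position 3: 'p'
  Position 2: 'n'
  Position 1: 'h'
  Position 0: 'c'
Reversed: nkpnhc

nkpnhc


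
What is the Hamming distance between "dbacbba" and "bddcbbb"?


Comparing "dbacbba" and "bddcbbb" position by position:
  Position 0: 'd' vs 'b' => differ
  Position 1: 'b' vs 'd' => differ
  Position 2: 'a' vs 'd' => differ
  Position 3: 'c' vs 'c' => same
  Position 4: 'b' vs 'b' => same
  Position 5: 'b' vs 'b' => same
  Position 6: 'a' vs 'b' => differ
Total differences (Hamming distance): 4

4


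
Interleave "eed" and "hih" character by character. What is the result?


Interleaving "eed" and "hih":
  Position 0: 'e' from first, 'h' from second => "eh"
  Position 1: 'e' from first, 'i' from second => "ei"
  Position 2: 'd' from first, 'h' from second => "dh"
Result: eheidh

eheidh


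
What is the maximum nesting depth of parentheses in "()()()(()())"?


Input: "()()()(()())"
Tracking depth:
  Position 0 '(': depth becomes 1
  Position 1 ')': depth becomes 0
  Position 2 '(': depth becomes 1
  Position 3 ')': depth becomes 0
  Position 4 '(': depth becomes 1
  Position 5 ')': depth becomes 0
  Position 6 '(': depth becomes 1
  Position 7 '(': depth becomes 2
  Position 8 ')': depth becomes 1
  Position 9 '(': depth becomes 2
  Position 10 ')': depth becomes 1
  Position 11 ')': depth becomes 0
Maximum depth reached: 2

2


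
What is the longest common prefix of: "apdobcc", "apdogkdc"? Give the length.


Words: apdobcc, apdogkdc
  Position 0: all 'a' => match
  Position 1: all 'p' => match
  Position 2: all 'd' => match
  Position 3: all 'o' => match
  Position 4: ('b', 'g') => mismatch, stop
LCP = "apdo" (length 4)

4


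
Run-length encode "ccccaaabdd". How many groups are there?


Input: ccccaaabdd
Scanning for consecutive runs:
  Group 1: 'c' x 4 (positions 0-3)
  Group 2: 'a' x 3 (positions 4-6)
  Group 3: 'b' x 1 (positions 7-7)
  Group 4: 'd' x 2 (positions 8-9)
Total groups: 4

4


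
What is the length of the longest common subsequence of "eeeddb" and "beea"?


LCS of "eeeddb" and "beea"
DP table:
           b    e    e    a
      0    0    0    0    0
  e   0    0    1    1    1
  e   0    0    1    2    2
  e   0    0    1    2    2
  d   0    0    1    2    2
  d   0    0    1    2    2
  b   0    1    1    2    2
LCS length = dp[6][4] = 2

2


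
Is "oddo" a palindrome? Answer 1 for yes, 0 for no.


Input: oddo
Reversed: oddo
  Compare pos 0 ('o') with pos 3 ('o'): match
  Compare pos 1 ('d') with pos 2 ('d'): match
Result: palindrome

1


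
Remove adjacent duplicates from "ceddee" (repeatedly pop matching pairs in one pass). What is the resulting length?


Input: ceddee
Stack-based adjacent duplicate removal:
  Read 'c': push. Stack: c
  Read 'e': push. Stack: ce
  Read 'd': push. Stack: ced
  Read 'd': matches stack top 'd' => pop. Stack: ce
  Read 'e': matches stack top 'e' => pop. Stack: c
  Read 'e': push. Stack: ce
Final stack: "ce" (length 2)

2


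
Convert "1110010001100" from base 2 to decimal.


Input: "1110010001100" in base 2
Positional expansion:
  Digit '1' (value 1) x 2^12 = 4096
  Digit '1' (value 1) x 2^11 = 2048
  Digit '1' (value 1) x 2^10 = 1024
  Digit '0' (value 0) x 2^9 = 0
  Digit '0' (value 0) x 2^8 = 0
  Digit '1' (value 1) x 2^7 = 128
  Digit '0' (value 0) x 2^6 = 0
  Digit '0' (value 0) x 2^5 = 0
  Digit '0' (value 0) x 2^4 = 0
  Digit '1' (value 1) x 2^3 = 8
  Digit '1' (value 1) x 2^2 = 4
  Digit '0' (value 0) x 2^1 = 0
  Digit '0' (value 0) x 2^0 = 0
Sum = 7308

7308


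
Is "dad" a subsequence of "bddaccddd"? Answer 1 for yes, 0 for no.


Check if "dad" is a subsequence of "bddaccddd"
Greedy scan:
  Position 0 ('b'): no match needed
  Position 1 ('d'): matches sub[0] = 'd'
  Position 2 ('d'): no match needed
  Position 3 ('a'): matches sub[1] = 'a'
  Position 4 ('c'): no match needed
  Position 5 ('c'): no match needed
  Position 6 ('d'): matches sub[2] = 'd'
  Position 7 ('d'): no match needed
  Position 8 ('d'): no match needed
All 3 characters matched => is a subsequence

1


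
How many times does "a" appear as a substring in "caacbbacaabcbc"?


Searching for "a" in "caacbbacaabcbc"
Scanning each position:
  Position 0: "c" => no
  Position 1: "a" => MATCH
  Position 2: "a" => MATCH
  Position 3: "c" => no
  Position 4: "b" => no
  Position 5: "b" => no
  Position 6: "a" => MATCH
  Position 7: "c" => no
  Position 8: "a" => MATCH
  Position 9: "a" => MATCH
  Position 10: "b" => no
  Position 11: "c" => no
  Position 12: "b" => no
  Position 13: "c" => no
Total occurrences: 5

5


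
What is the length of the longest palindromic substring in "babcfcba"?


Input: "babcfcba"
Checking substrings for palindromes:
  [1:8] "abcfcba" (len 7) => palindrome
  [2:7] "bcfcb" (len 5) => palindrome
  [0:3] "bab" (len 3) => palindrome
  [3:6] "cfc" (len 3) => palindrome
Longest palindromic substring: "abcfcba" with length 7

7


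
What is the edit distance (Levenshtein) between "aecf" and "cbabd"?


Computing edit distance: "aecf" -> "cbabd"
DP table:
           c    b    a    b    d
      0    1    2    3    4    5
  a   1    1    2    2    3    4
  e   2    2    2    3    3    4
  c   3    2    3    3    4    4
  f   4    3    3    4    4    5
Edit distance = dp[4][5] = 5

5


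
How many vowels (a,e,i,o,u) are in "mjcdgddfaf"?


Input: mjcdgddfaf
Checking each character:
  'm' at position 0: consonant
  'j' at position 1: consonant
  'c' at position 2: consonant
  'd' at position 3: consonant
  'g' at position 4: consonant
  'd' at position 5: consonant
  'd' at position 6: consonant
  'f' at position 7: consonant
  'a' at position 8: vowel (running total: 1)
  'f' at position 9: consonant
Total vowels: 1

1


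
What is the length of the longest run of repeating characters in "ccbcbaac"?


Input: "ccbcbaac"
Scanning for longest run:
  Position 1 ('c'): continues run of 'c', length=2
  Position 2 ('b'): new char, reset run to 1
  Position 3 ('c'): new char, reset run to 1
  Position 4 ('b'): new char, reset run to 1
  Position 5 ('a'): new char, reset run to 1
  Position 6 ('a'): continues run of 'a', length=2
  Position 7 ('c'): new char, reset run to 1
Longest run: 'c' with length 2

2


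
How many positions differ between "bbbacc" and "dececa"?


Comparing "bbbacc" and "dececa" position by position:
  Position 0: 'b' vs 'd' => DIFFER
  Position 1: 'b' vs 'e' => DIFFER
  Position 2: 'b' vs 'c' => DIFFER
  Position 3: 'a' vs 'e' => DIFFER
  Position 4: 'c' vs 'c' => same
  Position 5: 'c' vs 'a' => DIFFER
Positions that differ: 5

5


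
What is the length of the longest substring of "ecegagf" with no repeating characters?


Input: "ecegagf"
Sliding window (track last position of each char):
  Position 0 ('e'): window [0,0] length 1 -- new best
  Position 1 ('c'): window [0,1] length 2 -- new best
  Position 2 ('e'): repeat (last at 0), move window start to 1
  Position 2 ('e'): window [1,2] length 2
  Position 3 ('g'): window [1,3] length 3 -- new best
  Position 4 ('a'): window [1,4] length 4 -- new best
  Position 5 ('g'): repeat (last at 3), move window start to 4
  Position 5 ('g'): window [4,5] length 2
  Position 6 ('f'): window [4,6] length 3
Longest substring with no repeats: "cega" with length 4

4


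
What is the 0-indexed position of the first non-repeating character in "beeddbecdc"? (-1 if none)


Input: beeddbecdc
Character frequencies:
  'b': 2
  'c': 2
  'd': 3
  'e': 3
Scanning left to right for freq == 1:
  Position 0 ('b'): freq=2, skip
  Position 1 ('e'): freq=3, skip
  Position 2 ('e'): freq=3, skip
  Position 3 ('d'): freq=3, skip
  Position 4 ('d'): freq=3, skip
  Position 5 ('b'): freq=2, skip
  Position 6 ('e'): freq=3, skip
  Position 7 ('c'): freq=2, skip
  Position 8 ('d'): freq=3, skip
  Position 9 ('c'): freq=2, skip
  No unique character found => answer = -1

-1


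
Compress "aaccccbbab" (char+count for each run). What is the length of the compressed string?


Input: aaccccbbab
Runs:
  'a' x 2 => "a2"
  'c' x 4 => "c4"
  'b' x 2 => "b2"
  'a' x 1 => "a1"
  'b' x 1 => "b1"
Compressed: "a2c4b2a1b1"
Compressed length: 10

10


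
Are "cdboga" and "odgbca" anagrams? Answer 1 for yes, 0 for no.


Strings: "cdboga", "odgbca"
Sorted first:  abcdgo
Sorted second: abcdgo
Sorted forms match => anagrams

1


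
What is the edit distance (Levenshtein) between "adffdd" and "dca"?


Computing edit distance: "adffdd" -> "dca"
DP table:
           d    c    a
      0    1    2    3
  a   1    1    2    2
  d   2    1    2    3
  f   3    2    2    3
  f   4    3    3    3
  d   5    4    4    4
  d   6    5    5    5
Edit distance = dp[6][3] = 5

5


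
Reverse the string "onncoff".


Input: onncoff
Reading characters right to left:
  Position 6: 'f'
  Position 5: 'f'
  Position 4: 'o'
  Position 3: 'c'
  Position 2: 'n'
  Position 1: 'n'
  Position 0: 'o'
Reversed: ffocnno

ffocnno


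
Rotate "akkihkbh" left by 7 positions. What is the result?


Input: "akkihkbh", rotate left by 7
First 7 characters: "akkihkb"
Remaining characters: "h"
Concatenate remaining + first: "h" + "akkihkb" = "hakkihkb"

hakkihkb


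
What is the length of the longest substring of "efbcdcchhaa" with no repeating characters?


Input: "efbcdcchhaa"
Sliding window (track last position of each char):
  Position 0 ('e'): window [0,0] length 1 -- new best
  Position 1 ('f'): window [0,1] length 2 -- new best
  Position 2 ('b'): window [0,2] length 3 -- new best
  Position 3 ('c'): window [0,3] length 4 -- new best
  Position 4 ('d'): window [0,4] length 5 -- new best
  Position 5 ('c'): repeat (last at 3), move window start to 4
  Position 5 ('c'): window [4,5] length 2
  Position 6 ('c'): repeat (last at 5), move window start to 6
  Position 6 ('c'): window [6,6] length 1
  Position 7 ('h'): window [6,7] length 2
  Position 8 ('h'): repeat (last at 7), move window start to 8
  Position 8 ('h'): window [8,8] length 1
  Position 9 ('a'): window [8,9] length 2
  Position 10 ('a'): repeat (last at 9), move window start to 10
  Position 10 ('a'): window [10,10] length 1
Longest substring with no repeats: "efbcd" with length 5

5


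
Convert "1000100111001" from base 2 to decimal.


Input: "1000100111001" in base 2
Positional expansion:
  Digit '1' (value 1) x 2^12 = 4096
  Digit '0' (value 0) x 2^11 = 0
  Digit '0' (value 0) x 2^10 = 0
  Digit '0' (value 0) x 2^9 = 0
  Digit '1' (value 1) x 2^8 = 256
  Digit '0' (value 0) x 2^7 = 0
  Digit '0' (value 0) x 2^6 = 0
  Digit '1' (value 1) x 2^5 = 32
  Digit '1' (value 1) x 2^4 = 16
  Digit '1' (value 1) x 2^3 = 8
  Digit '0' (value 0) x 2^2 = 0
  Digit '0' (value 0) x 2^1 = 0
  Digit '1' (value 1) x 2^0 = 1
Sum = 4409

4409


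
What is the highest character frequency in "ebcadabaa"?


Input: ebcadabaa
Character counts:
  'a': 4
  'b': 2
  'c': 1
  'd': 1
  'e': 1
Maximum frequency: 4

4


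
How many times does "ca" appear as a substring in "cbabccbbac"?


Searching for "ca" in "cbabccbbac"
Scanning each position:
  Position 0: "cb" => no
  Position 1: "ba" => no
  Position 2: "ab" => no
  Position 3: "bc" => no
  Position 4: "cc" => no
  Position 5: "cb" => no
  Position 6: "bb" => no
  Position 7: "ba" => no
  Position 8: "ac" => no
Total occurrences: 0

0


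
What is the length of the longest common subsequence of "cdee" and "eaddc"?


LCS of "cdee" and "eaddc"
DP table:
           e    a    d    d    c
      0    0    0    0    0    0
  c   0    0    0    0    0    1
  d   0    0    0    1    1    1
  e   0    1    1    1    1    1
  e   0    1    1    1    1    1
LCS length = dp[4][5] = 1

1


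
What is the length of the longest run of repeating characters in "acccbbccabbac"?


Input: "acccbbccabbac"
Scanning for longest run:
  Position 1 ('c'): new char, reset run to 1
  Position 2 ('c'): continues run of 'c', length=2
  Position 3 ('c'): continues run of 'c', length=3
  Position 4 ('b'): new char, reset run to 1
  Position 5 ('b'): continues run of 'b', length=2
  Position 6 ('c'): new char, reset run to 1
  Position 7 ('c'): continues run of 'c', length=2
  Position 8 ('a'): new char, reset run to 1
  Position 9 ('b'): new char, reset run to 1
  Position 10 ('b'): continues run of 'b', length=2
  Position 11 ('a'): new char, reset run to 1
  Position 12 ('c'): new char, reset run to 1
Longest run: 'c' with length 3

3


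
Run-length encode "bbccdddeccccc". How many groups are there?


Input: bbccdddeccccc
Scanning for consecutive runs:
  Group 1: 'b' x 2 (positions 0-1)
  Group 2: 'c' x 2 (positions 2-3)
  Group 3: 'd' x 3 (positions 4-6)
  Group 4: 'e' x 1 (positions 7-7)
  Group 5: 'c' x 5 (positions 8-12)
Total groups: 5

5


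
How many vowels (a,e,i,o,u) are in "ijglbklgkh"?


Input: ijglbklgkh
Checking each character:
  'i' at position 0: vowel (running total: 1)
  'j' at position 1: consonant
  'g' at position 2: consonant
  'l' at position 3: consonant
  'b' at position 4: consonant
  'k' at position 5: consonant
  'l' at position 6: consonant
  'g' at position 7: consonant
  'k' at position 8: consonant
  'h' at position 9: consonant
Total vowels: 1

1


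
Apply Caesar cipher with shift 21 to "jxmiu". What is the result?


Caesar cipher: shift "jxmiu" by 21
  'j' (pos 9) + 21 = pos 4 = 'e'
  'x' (pos 23) + 21 = pos 18 = 's'
  'm' (pos 12) + 21 = pos 7 = 'h'
  'i' (pos 8) + 21 = pos 3 = 'd'
  'u' (pos 20) + 21 = pos 15 = 'p'
Result: eshdp

eshdp


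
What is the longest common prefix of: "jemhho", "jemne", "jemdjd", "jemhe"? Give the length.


Words: jemhho, jemne, jemdjd, jemhe
  Position 0: all 'j' => match
  Position 1: all 'e' => match
  Position 2: all 'm' => match
  Position 3: ('h', 'n', 'd', 'h') => mismatch, stop
LCP = "jem" (length 3)

3


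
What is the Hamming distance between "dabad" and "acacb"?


Comparing "dabad" and "acacb" position by position:
  Position 0: 'd' vs 'a' => differ
  Position 1: 'a' vs 'c' => differ
  Position 2: 'b' vs 'a' => differ
  Position 3: 'a' vs 'c' => differ
  Position 4: 'd' vs 'b' => differ
Total differences (Hamming distance): 5

5


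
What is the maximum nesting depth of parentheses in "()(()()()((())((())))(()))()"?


Input: "()(()()()((())((())))(()))()"
Tracking depth:
  Position 0 '(': depth becomes 1
  Position 1 ')': depth becomes 0
  Position 2 '(': depth becomes 1
  Position 3 '(': depth becomes 2
  Position 4 ')': depth becomes 1
  Position 5 '(': depth becomes 2
  Position 6 ')': depth becomes 1
  Position 7 '(': depth becomes 2
  Position 8 ')': depth becomes 1
  Position 9 '(': depth becomes 2
  Position 10 '(': depth becomes 3
  Position 11 '(': depth becomes 4
  Position 12 ')': depth becomes 3
  Position 13 ')': depth becomes 2
  Position 14 '(': depth becomes 3
  Position 15 '(': depth becomes 4
  Position 16 '(': depth becomes 5
  Position 17 ')': depth becomes 4
  Position 18 ')': depth becomes 3
  Position 19 ')': depth becomes 2
  Position 20 ')': depth becomes 1
  Position 21 '(': depth becomes 2
  Position 22 '(': depth becomes 3
  Position 23 ')': depth becomes 2
  Position 24 ')': depth becomes 1
  Position 25 ')': depth becomes 0
  Position 26 '(': depth becomes 1
  Position 27 ')': depth becomes 0
Maximum depth reached: 5

5


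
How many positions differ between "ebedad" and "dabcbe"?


Comparing "ebedad" and "dabcbe" position by position:
  Position 0: 'e' vs 'd' => DIFFER
  Position 1: 'b' vs 'a' => DIFFER
  Position 2: 'e' vs 'b' => DIFFER
  Position 3: 'd' vs 'c' => DIFFER
  Position 4: 'a' vs 'b' => DIFFER
  Position 5: 'd' vs 'e' => DIFFER
Positions that differ: 6

6


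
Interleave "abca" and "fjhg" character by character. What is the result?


Interleaving "abca" and "fjhg":
  Position 0: 'a' from first, 'f' from second => "af"
  Position 1: 'b' from first, 'j' from second => "bj"
  Position 2: 'c' from first, 'h' from second => "ch"
  Position 3: 'a' from first, 'g' from second => "ag"
Result: afbjchag

afbjchag


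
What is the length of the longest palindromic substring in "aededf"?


Input: "aededf"
Checking substrings for palindromes:
  [1:4] "ede" (len 3) => palindrome
  [2:5] "ded" (len 3) => palindrome
Longest palindromic substring: "ede" with length 3

3


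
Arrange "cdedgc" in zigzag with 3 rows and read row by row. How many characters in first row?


Zigzag "cdedgc" into 3 rows:
Placing characters:
  'c' => row 0
  'd' => row 1
  'e' => row 2
  'd' => row 1
  'g' => row 0
  'c' => row 1
Rows:
  Row 0: "cg"
  Row 1: "ddc"
  Row 2: "e"
First row length: 2

2


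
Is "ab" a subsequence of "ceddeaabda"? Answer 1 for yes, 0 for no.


Check if "ab" is a subsequence of "ceddeaabda"
Greedy scan:
  Position 0 ('c'): no match needed
  Position 1 ('e'): no match needed
  Position 2 ('d'): no match needed
  Position 3 ('d'): no match needed
  Position 4 ('e'): no match needed
  Position 5 ('a'): matches sub[0] = 'a'
  Position 6 ('a'): no match needed
  Position 7 ('b'): matches sub[1] = 'b'
  Position 8 ('d'): no match needed
  Position 9 ('a'): no match needed
All 2 characters matched => is a subsequence

1


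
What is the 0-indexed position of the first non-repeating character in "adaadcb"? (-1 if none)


Input: adaadcb
Character frequencies:
  'a': 3
  'b': 1
  'c': 1
  'd': 2
Scanning left to right for freq == 1:
  Position 0 ('a'): freq=3, skip
  Position 1 ('d'): freq=2, skip
  Position 2 ('a'): freq=3, skip
  Position 3 ('a'): freq=3, skip
  Position 4 ('d'): freq=2, skip
  Position 5 ('c'): unique! => answer = 5

5


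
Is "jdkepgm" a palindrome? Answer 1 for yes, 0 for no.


Input: jdkepgm
Reversed: mgpekdj
  Compare pos 0 ('j') with pos 6 ('m'): MISMATCH
  Compare pos 1 ('d') with pos 5 ('g'): MISMATCH
  Compare pos 2 ('k') with pos 4 ('p'): MISMATCH
Result: not a palindrome

0


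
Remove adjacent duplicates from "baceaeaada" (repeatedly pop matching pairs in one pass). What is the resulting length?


Input: baceaeaada
Stack-based adjacent duplicate removal:
  Read 'b': push. Stack: b
  Read 'a': push. Stack: ba
  Read 'c': push. Stack: bac
  Read 'e': push. Stack: bace
  Read 'a': push. Stack: bacea
  Read 'e': push. Stack: baceae
  Read 'a': push. Stack: baceaea
  Read 'a': matches stack top 'a' => pop. Stack: baceae
  Read 'd': push. Stack: baceaed
  Read 'a': push. Stack: baceaeda
Final stack: "baceaeda" (length 8)

8


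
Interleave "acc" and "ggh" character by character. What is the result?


Interleaving "acc" and "ggh":
  Position 0: 'a' from first, 'g' from second => "ag"
  Position 1: 'c' from first, 'g' from second => "cg"
  Position 2: 'c' from first, 'h' from second => "ch"
Result: agcgch

agcgch


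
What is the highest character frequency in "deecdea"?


Input: deecdea
Character counts:
  'a': 1
  'c': 1
  'd': 2
  'e': 3
Maximum frequency: 3

3


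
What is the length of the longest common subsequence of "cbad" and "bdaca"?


LCS of "cbad" and "bdaca"
DP table:
           b    d    a    c    a
      0    0    0    0    0    0
  c   0    0    0    0    1    1
  b   0    1    1    1    1    1
  a   0    1    1    2    2    2
  d   0    1    2    2    2    2
LCS length = dp[4][5] = 2

2


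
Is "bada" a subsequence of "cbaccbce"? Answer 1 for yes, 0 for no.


Check if "bada" is a subsequence of "cbaccbce"
Greedy scan:
  Position 0 ('c'): no match needed
  Position 1 ('b'): matches sub[0] = 'b'
  Position 2 ('a'): matches sub[1] = 'a'
  Position 3 ('c'): no match needed
  Position 4 ('c'): no match needed
  Position 5 ('b'): no match needed
  Position 6 ('c'): no match needed
  Position 7 ('e'): no match needed
Only matched 2/4 characters => not a subsequence

0


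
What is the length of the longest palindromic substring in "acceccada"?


Input: "acceccada"
Checking substrings for palindromes:
  [0:7] "accecca" (len 7) => palindrome
  [1:6] "ccecc" (len 5) => palindrome
  [2:5] "cec" (len 3) => palindrome
  [6:9] "ada" (len 3) => palindrome
  [1:3] "cc" (len 2) => palindrome
  [4:6] "cc" (len 2) => palindrome
Longest palindromic substring: "accecca" with length 7

7


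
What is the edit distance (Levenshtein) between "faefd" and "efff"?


Computing edit distance: "faefd" -> "efff"
DP table:
           e    f    f    f
      0    1    2    3    4
  f   1    1    1    2    3
  a   2    2    2    2    3
  e   3    2    3    3    3
  f   4    3    2    3    3
  d   5    4    3    3    4
Edit distance = dp[5][4] = 4

4


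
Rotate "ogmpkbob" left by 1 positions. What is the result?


Input: "ogmpkbob", rotate left by 1
First 1 characters: "o"
Remaining characters: "gmpkbob"
Concatenate remaining + first: "gmpkbob" + "o" = "gmpkbobo"

gmpkbobo


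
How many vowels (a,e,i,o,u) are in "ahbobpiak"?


Input: ahbobpiak
Checking each character:
  'a' at position 0: vowel (running total: 1)
  'h' at position 1: consonant
  'b' at position 2: consonant
  'o' at position 3: vowel (running total: 2)
  'b' at position 4: consonant
  'p' at position 5: consonant
  'i' at position 6: vowel (running total: 3)
  'a' at position 7: vowel (running total: 4)
  'k' at position 8: consonant
Total vowels: 4

4


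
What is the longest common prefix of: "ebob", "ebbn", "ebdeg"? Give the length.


Words: ebob, ebbn, ebdeg
  Position 0: all 'e' => match
  Position 1: all 'b' => match
  Position 2: ('o', 'b', 'd') => mismatch, stop
LCP = "eb" (length 2)

2


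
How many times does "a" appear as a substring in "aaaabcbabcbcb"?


Searching for "a" in "aaaabcbabcbcb"
Scanning each position:
  Position 0: "a" => MATCH
  Position 1: "a" => MATCH
  Position 2: "a" => MATCH
  Position 3: "a" => MATCH
  Position 4: "b" => no
  Position 5: "c" => no
  Position 6: "b" => no
  Position 7: "a" => MATCH
  Position 8: "b" => no
  Position 9: "c" => no
  Position 10: "b" => no
  Position 11: "c" => no
  Position 12: "b" => no
Total occurrences: 5

5


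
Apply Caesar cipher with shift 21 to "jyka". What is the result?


Caesar cipher: shift "jyka" by 21
  'j' (pos 9) + 21 = pos 4 = 'e'
  'y' (pos 24) + 21 = pos 19 = 't'
  'k' (pos 10) + 21 = pos 5 = 'f'
  'a' (pos 0) + 21 = pos 21 = 'v'
Result: etfv

etfv


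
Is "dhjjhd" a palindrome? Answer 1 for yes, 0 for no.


Input: dhjjhd
Reversed: dhjjhd
  Compare pos 0 ('d') with pos 5 ('d'): match
  Compare pos 1 ('h') with pos 4 ('h'): match
  Compare pos 2 ('j') with pos 3 ('j'): match
Result: palindrome

1


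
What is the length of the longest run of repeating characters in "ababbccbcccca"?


Input: "ababbccbcccca"
Scanning for longest run:
  Position 1 ('b'): new char, reset run to 1
  Position 2 ('a'): new char, reset run to 1
  Position 3 ('b'): new char, reset run to 1
  Position 4 ('b'): continues run of 'b', length=2
  Position 5 ('c'): new char, reset run to 1
  Position 6 ('c'): continues run of 'c', length=2
  Position 7 ('b'): new char, reset run to 1
  Position 8 ('c'): new char, reset run to 1
  Position 9 ('c'): continues run of 'c', length=2
  Position 10 ('c'): continues run of 'c', length=3
  Position 11 ('c'): continues run of 'c', length=4
  Position 12 ('a'): new char, reset run to 1
Longest run: 'c' with length 4

4


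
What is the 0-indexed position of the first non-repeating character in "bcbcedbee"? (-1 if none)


Input: bcbcedbee
Character frequencies:
  'b': 3
  'c': 2
  'd': 1
  'e': 3
Scanning left to right for freq == 1:
  Position 0 ('b'): freq=3, skip
  Position 1 ('c'): freq=2, skip
  Position 2 ('b'): freq=3, skip
  Position 3 ('c'): freq=2, skip
  Position 4 ('e'): freq=3, skip
  Position 5 ('d'): unique! => answer = 5

5


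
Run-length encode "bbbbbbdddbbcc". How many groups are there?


Input: bbbbbbdddbbcc
Scanning for consecutive runs:
  Group 1: 'b' x 6 (positions 0-5)
  Group 2: 'd' x 3 (positions 6-8)
  Group 3: 'b' x 2 (positions 9-10)
  Group 4: 'c' x 2 (positions 11-12)
Total groups: 4

4


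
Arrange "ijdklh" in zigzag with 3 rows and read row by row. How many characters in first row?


Zigzag "ijdklh" into 3 rows:
Placing characters:
  'i' => row 0
  'j' => row 1
  'd' => row 2
  'k' => row 1
  'l' => row 0
  'h' => row 1
Rows:
  Row 0: "il"
  Row 1: "jkh"
  Row 2: "d"
First row length: 2

2


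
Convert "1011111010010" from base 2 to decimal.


Input: "1011111010010" in base 2
Positional expansion:
  Digit '1' (value 1) x 2^12 = 4096
  Digit '0' (value 0) x 2^11 = 0
  Digit '1' (value 1) x 2^10 = 1024
  Digit '1' (value 1) x 2^9 = 512
  Digit '1' (value 1) x 2^8 = 256
  Digit '1' (value 1) x 2^7 = 128
  Digit '1' (value 1) x 2^6 = 64
  Digit '0' (value 0) x 2^5 = 0
  Digit '1' (value 1) x 2^4 = 16
  Digit '0' (value 0) x 2^3 = 0
  Digit '0' (value 0) x 2^2 = 0
  Digit '1' (value 1) x 2^1 = 2
  Digit '0' (value 0) x 2^0 = 0
Sum = 6098

6098


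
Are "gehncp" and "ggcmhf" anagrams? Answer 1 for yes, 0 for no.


Strings: "gehncp", "ggcmhf"
Sorted first:  ceghnp
Sorted second: cfgghm
Differ at position 1: 'e' vs 'f' => not anagrams

0


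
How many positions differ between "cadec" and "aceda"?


Comparing "cadec" and "aceda" position by position:
  Position 0: 'c' vs 'a' => DIFFER
  Position 1: 'a' vs 'c' => DIFFER
  Position 2: 'd' vs 'e' => DIFFER
  Position 3: 'e' vs 'd' => DIFFER
  Position 4: 'c' vs 'a' => DIFFER
Positions that differ: 5

5


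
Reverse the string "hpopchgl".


Input: hpopchgl
Reading characters right to left:
  Position 7: 'l'
  Position 6: 'g'
  Position 5: 'h'
  Position 4: 'c'
  Position 3: 'p'
  Position 2: 'o'
  Position 1: 'p'
  Position 0: 'h'
Reversed: lghcpoph

lghcpoph


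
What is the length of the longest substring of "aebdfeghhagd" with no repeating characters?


Input: "aebdfeghhagd"
Sliding window (track last position of each char):
  Position 0 ('a'): window [0,0] length 1 -- new best
  Position 1 ('e'): window [0,1] length 2 -- new best
  Position 2 ('b'): window [0,2] length 3 -- new best
  Position 3 ('d'): window [0,3] length 4 -- new best
  Position 4 ('f'): window [0,4] length 5 -- new best
  Position 5 ('e'): repeat (last at 1), move window start to 2
  Position 5 ('e'): window [2,5] length 4
  Position 6 ('g'): window [2,6] length 5
  Position 7 ('h'): window [2,7] length 6 -- new best
  Position 8 ('h'): repeat (last at 7), move window start to 8
  Position 8 ('h'): window [8,8] length 1
  Position 9 ('a'): window [8,9] length 2
  Position 10 ('g'): window [8,10] length 3
  Position 11 ('d'): window [8,11] length 4
Longest substring with no repeats: "bdfegh" with length 6

6


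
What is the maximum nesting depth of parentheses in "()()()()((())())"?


Input: "()()()()((())())"
Tracking depth:
  Position 0 '(': depth becomes 1
  Position 1 ')': depth becomes 0
  Position 2 '(': depth becomes 1
  Position 3 ')': depth becomes 0
  Position 4 '(': depth becomes 1
  Position 5 ')': depth becomes 0
  Position 6 '(': depth becomes 1
  Position 7 ')': depth becomes 0
  Position 8 '(': depth becomes 1
  Position 9 '(': depth becomes 2
  Position 10 '(': depth becomes 3
  Position 11 ')': depth becomes 2
  Position 12 ')': depth becomes 1
  Position 13 '(': depth becomes 2
  Position 14 ')': depth becomes 1
  Position 15 ')': depth becomes 0
Maximum depth reached: 3

3


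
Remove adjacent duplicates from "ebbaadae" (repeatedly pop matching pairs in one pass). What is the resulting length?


Input: ebbaadae
Stack-based adjacent duplicate removal:
  Read 'e': push. Stack: e
  Read 'b': push. Stack: eb
  Read 'b': matches stack top 'b' => pop. Stack: e
  Read 'a': push. Stack: ea
  Read 'a': matches stack top 'a' => pop. Stack: e
  Read 'd': push. Stack: ed
  Read 'a': push. Stack: eda
  Read 'e': push. Stack: edae
Final stack: "edae" (length 4)

4


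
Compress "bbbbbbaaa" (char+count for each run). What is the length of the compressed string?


Input: bbbbbbaaa
Runs:
  'b' x 6 => "b6"
  'a' x 3 => "a3"
Compressed: "b6a3"
Compressed length: 4

4


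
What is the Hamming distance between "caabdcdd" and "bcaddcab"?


Comparing "caabdcdd" and "bcaddcab" position by position:
  Position 0: 'c' vs 'b' => differ
  Position 1: 'a' vs 'c' => differ
  Position 2: 'a' vs 'a' => same
  Position 3: 'b' vs 'd' => differ
  Position 4: 'd' vs 'd' => same
  Position 5: 'c' vs 'c' => same
  Position 6: 'd' vs 'a' => differ
  Position 7: 'd' vs 'b' => differ
Total differences (Hamming distance): 5

5


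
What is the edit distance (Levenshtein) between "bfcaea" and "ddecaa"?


Computing edit distance: "bfcaea" -> "ddecaa"
DP table:
           d    d    e    c    a    a
      0    1    2    3    4    5    6
  b   1    1    2    3    4    5    6
  f   2    2    2    3    4    5    6
  c   3    3    3    3    3    4    5
  a   4    4    4    4    4    3    4
  e   5    5    5    4    5    4    4
  a   6    6    6    5    5    5    4
Edit distance = dp[6][6] = 4

4
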